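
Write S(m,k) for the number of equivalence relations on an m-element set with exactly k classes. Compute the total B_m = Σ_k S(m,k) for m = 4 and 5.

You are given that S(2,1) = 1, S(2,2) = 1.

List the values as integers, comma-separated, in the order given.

row 3: T[3][1]=1·1+0=1  T[3][2]=2·1+1=3  T[3][3]=3·0+1=1
row 4: T[4][1]=1·1+0=1  T[4][2]=2·3+1=7  T[4][3]=3·1+3=6  T[4][4]=4·0+1=1
row 5: T[5][1]=1·1+0=1  T[5][2]=2·7+1=15  T[5][3]=3·6+7=25  T[5][4]=4·1+6=10  T[5][5]=5·0+1=1
B_4 = ΣS(4,k) = 1+7+6+1 = 15
B_5 = ΣS(5,k) = 1+15+25+10+1 = 52

15, 52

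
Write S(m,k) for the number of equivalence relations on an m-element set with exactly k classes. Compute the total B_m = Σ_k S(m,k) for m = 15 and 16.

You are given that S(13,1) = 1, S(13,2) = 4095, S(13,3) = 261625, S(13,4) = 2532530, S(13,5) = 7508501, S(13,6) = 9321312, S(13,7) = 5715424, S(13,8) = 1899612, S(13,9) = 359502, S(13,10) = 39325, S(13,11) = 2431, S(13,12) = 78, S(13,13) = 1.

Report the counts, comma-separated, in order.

1382958545, 10480142147

i=14: T(14,1)=0+1·1=1 | T(14,2)=1+2·4095=8191 | T(14,3)=4095+3·261625=788970 | T(14,4)=261625+4·2532530=10391745 | T(14,5)=2532530+5·7508501=40075035 | T(14,6)=7508501+6·9321312=63436373 | T(14,7)=9321312+7·5715424=49329280 | T(14,8)=5715424+8·1899612=20912320 | T(14,9)=1899612+9·359502=5135130 | T(14,10)=359502+10·39325=752752 | T(14,11)=39325+11·2431=66066 | T(14,12)=2431+12·78=3367 | T(14,13)=78+13·1=91 | T(14,14)=1+14·0=1
i=15: T(15,1)=0+1·1=1 | T(15,2)=1+2·8191=16383 | T(15,3)=8191+3·788970=2375101 | T(15,4)=788970+4·10391745=42355950 | T(15,5)=10391745+5·40075035=210766920 | T(15,6)=40075035+6·63436373=420693273 | T(15,7)=63436373+7·49329280=408741333 | T(15,8)=49329280+8·20912320=216627840 | T(15,9)=20912320+9·5135130=67128490 | T(15,10)=5135130+10·752752=12662650 | T(15,11)=752752+11·66066=1479478 | T(15,12)=66066+12·3367=106470 | T(15,13)=3367+13·91=4550 | T(15,14)=91+14·1=105 | T(15,15)=1+15·0=1
i=16: T(16,1)=0+1·1=1 | T(16,2)=1+2·16383=32767 | T(16,3)=16383+3·2375101=7141686 | T(16,4)=2375101+4·42355950=171798901 | T(16,5)=42355950+5·210766920=1096190550 | T(16,6)=210766920+6·420693273=2734926558 | T(16,7)=420693273+7·408741333=3281882604 | T(16,8)=408741333+8·216627840=2141764053 | T(16,9)=216627840+9·67128490=820784250 | T(16,10)=67128490+10·12662650=193754990 | T(16,11)=12662650+11·1479478=28936908 | T(16,12)=1479478+12·106470=2757118 | T(16,13)=106470+13·4550=165620 | T(16,14)=4550+14·105=6020 | T(16,15)=105+15·1=120 | T(16,16)=1+16·0=1
B_15 = ΣS(15,k) = 1+16383+2375101+42355950+210766920+420693273+408741333+216627840+67128490+12662650+1479478+106470+4550+105+1 = 1382958545
B_16 = ΣS(16,k) = 1+32767+7141686+171798901+1096190550+2734926558+3281882604+2141764053+820784250+193754990+28936908+2757118+165620+6020+120+1 = 10480142147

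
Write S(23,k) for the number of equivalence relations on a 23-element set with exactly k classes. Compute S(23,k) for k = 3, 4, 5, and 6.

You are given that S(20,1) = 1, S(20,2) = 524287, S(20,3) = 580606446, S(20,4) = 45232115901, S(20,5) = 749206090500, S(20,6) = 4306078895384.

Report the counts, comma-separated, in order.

r21: T_21,1=1×1+0=1; T_21,2=2×524287+1=1048575; T_21,3=3×580606446+524287=1742343625; T_21,4=4×45232115901+580606446=181509070050; T_21,5=5×749206090500+45232115901=3791262568401; T_21,6=6×4306078895384+749206090500=26585679462804
r22: T_22,2=2×1048575+1=2097151; T_22,3=3×1742343625+1048575=5228079450; T_22,4=4×181509070050+1742343625=727778623825; T_22,5=5×3791262568401+181509070050=19137821912055; T_22,6=6×26585679462804+3791262568401=163305339345225
r23: T_23,3=3×5228079450+2097151=15686335501; T_23,4=4×727778623825+5228079450=2916342574750; T_23,5=5×19137821912055+727778623825=96416888184100; T_23,6=6×163305339345225+19137821912055=998969857983405
Read S(23,3) = 15686335501, S(23,4) = 2916342574750, S(23,5) = 96416888184100, S(23,6) = 998969857983405.

15686335501, 2916342574750, 96416888184100, 998969857983405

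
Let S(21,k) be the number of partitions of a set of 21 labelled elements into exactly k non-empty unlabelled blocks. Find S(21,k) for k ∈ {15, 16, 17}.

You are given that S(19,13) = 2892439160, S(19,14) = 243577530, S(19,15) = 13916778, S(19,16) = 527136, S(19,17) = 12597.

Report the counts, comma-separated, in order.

row 20: T[20][14]=14·243577530+2892439160=6302524580  T[20][15]=15·13916778+243577530=452329200  T[20][16]=16·527136+13916778=22350954  T[20][17]=17·12597+527136=741285
row 21: T[21][15]=15·452329200+6302524580=13087462580  T[21][16]=16·22350954+452329200=809944464  T[21][17]=17·741285+22350954=34952799
Read S(21,15) = 13087462580, S(21,16) = 809944464, S(21,17) = 34952799.

13087462580, 809944464, 34952799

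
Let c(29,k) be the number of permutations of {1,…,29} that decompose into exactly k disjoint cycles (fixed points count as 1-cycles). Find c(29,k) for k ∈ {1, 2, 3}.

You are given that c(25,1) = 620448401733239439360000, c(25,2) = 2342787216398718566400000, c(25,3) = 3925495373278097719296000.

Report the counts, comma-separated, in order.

[26] T[26,1]:25*620448401733239439360000+0=15511210043330985984000000 · T[26,2]:25*2342787216398718566400000+620448401733239439360000=59190128811701203599360000 · T[26,3]:25*3925495373278097719296000+2342787216398718566400000=100480171548351161548800000
[27] T[27,1]:26*15511210043330985984000000+0=403291461126605635584000000 · T[27,2]:26*59190128811701203599360000+15511210043330985984000000=1554454559147562279567360000 · T[27,3]:26*100480171548351161548800000+59190128811701203599360000=2671674589068831403868160000
[28] T[28,1]:27*403291461126605635584000000+0=10888869450418352160768000000 · T[28,2]:27*1554454559147562279567360000+403291461126605635584000000=42373564558110787183902720000 · T[28,3]:27*2671674589068831403868160000+1554454559147562279567360000=73689668464006010184007680000
[29] T[29,1]:28*10888869450418352160768000000+0=304888344611713860501504000000 · T[29,2]:28*42373564558110787183902720000+10888869450418352160768000000=1197348677077520393310044160000 · T[29,3]:28*73689668464006010184007680000+42373564558110787183902720000=2105684281550279072336117760000
Read c(29,1) = 304888344611713860501504000000, c(29,2) = 1197348677077520393310044160000, c(29,3) = 2105684281550279072336117760000.

304888344611713860501504000000, 1197348677077520393310044160000, 2105684281550279072336117760000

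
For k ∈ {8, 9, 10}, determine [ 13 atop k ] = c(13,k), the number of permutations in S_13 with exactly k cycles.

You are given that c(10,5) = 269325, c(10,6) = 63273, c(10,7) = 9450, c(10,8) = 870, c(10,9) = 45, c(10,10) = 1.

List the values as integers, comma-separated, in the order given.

6926634, 749463, 55770

row 11: T[11][6]=10·63273+269325=902055  T[11][7]=10·9450+63273=157773  T[11][8]=10·870+9450=18150  T[11][9]=10·45+870=1320  T[11][10]=10·1+45=55
row 12: T[12][7]=11·157773+902055=2637558  T[12][8]=11·18150+157773=357423  T[12][9]=11·1320+18150=32670  T[12][10]=11·55+1320=1925
row 13: T[13][8]=12·357423+2637558=6926634  T[13][9]=12·32670+357423=749463  T[13][10]=12·1925+32670=55770
Read c(13,8) = 6926634, c(13,9) = 749463, c(13,10) = 55770.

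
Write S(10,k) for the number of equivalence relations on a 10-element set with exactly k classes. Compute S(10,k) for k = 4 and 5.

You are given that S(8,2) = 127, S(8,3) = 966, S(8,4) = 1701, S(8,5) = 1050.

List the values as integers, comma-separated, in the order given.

[9] T[9,3]:3*966+127=3025 · T[9,4]:4*1701+966=7770 · T[9,5]:5*1050+1701=6951
[10] T[10,4]:4*7770+3025=34105 · T[10,5]:5*6951+7770=42525
Read S(10,4) = 34105, S(10,5) = 42525.

34105, 42525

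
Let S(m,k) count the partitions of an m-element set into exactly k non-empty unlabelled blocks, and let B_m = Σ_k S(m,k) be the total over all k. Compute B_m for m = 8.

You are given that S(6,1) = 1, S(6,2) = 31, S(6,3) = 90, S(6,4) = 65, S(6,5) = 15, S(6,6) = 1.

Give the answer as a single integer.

4140

row 7: T[7][1]=1·1+0=1  T[7][2]=2·31+1=63  T[7][3]=3·90+31=301  T[7][4]=4·65+90=350  T[7][5]=5·15+65=140  T[7][6]=6·1+15=21  T[7][7]=7·0+1=1
row 8: T[8][1]=1·1+0=1  T[8][2]=2·63+1=127  T[8][3]=3·301+63=966  T[8][4]=4·350+301=1701  T[8][5]=5·140+350=1050  T[8][6]=6·21+140=266  T[8][7]=7·1+21=28  T[8][8]=8·0+1=1
B_8 = ΣS(8,k) = 1+127+966+1701+1050+266+28+1 = 4140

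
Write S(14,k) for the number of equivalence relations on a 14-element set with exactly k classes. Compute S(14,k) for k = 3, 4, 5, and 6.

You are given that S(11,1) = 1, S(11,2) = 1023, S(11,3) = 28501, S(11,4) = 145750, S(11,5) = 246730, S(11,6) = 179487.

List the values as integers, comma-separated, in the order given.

788970, 10391745, 40075035, 63436373

i=12: T(12,1)=0+1·1=1 | T(12,2)=1+2·1023=2047 | T(12,3)=1023+3·28501=86526 | T(12,4)=28501+4·145750=611501 | T(12,5)=145750+5·246730=1379400 | T(12,6)=246730+6·179487=1323652
i=13: T(13,2)=1+2·2047=4095 | T(13,3)=2047+3·86526=261625 | T(13,4)=86526+4·611501=2532530 | T(13,5)=611501+5·1379400=7508501 | T(13,6)=1379400+6·1323652=9321312
i=14: T(14,3)=4095+3·261625=788970 | T(14,4)=261625+4·2532530=10391745 | T(14,5)=2532530+5·7508501=40075035 | T(14,6)=7508501+6·9321312=63436373
Read S(14,3) = 788970, S(14,4) = 10391745, S(14,5) = 40075035, S(14,6) = 63436373.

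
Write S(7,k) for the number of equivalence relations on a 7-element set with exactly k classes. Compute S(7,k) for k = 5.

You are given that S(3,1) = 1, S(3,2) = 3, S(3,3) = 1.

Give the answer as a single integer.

[4] T[4,2]:2*3+1=7 · T[4,3]:3*1+3=6 · T[4,4]:4*0+1=1
[5] T[5,3]:3*6+7=25 · T[5,4]:4*1+6=10 · T[5,5]:5*0+1=1
[6] T[6,4]:4*10+25=65 · T[6,5]:5*1+10=15
[7] T[7,5]:5*15+65=140
Read S(7,5) = 140.

140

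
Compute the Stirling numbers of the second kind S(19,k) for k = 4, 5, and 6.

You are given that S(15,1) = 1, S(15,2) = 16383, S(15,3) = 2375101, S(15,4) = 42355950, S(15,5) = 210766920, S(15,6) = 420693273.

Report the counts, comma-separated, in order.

row 16: T[16][1]=1·1+0=1  T[16][2]=2·16383+1=32767  T[16][3]=3·2375101+16383=7141686  T[16][4]=4·42355950+2375101=171798901  T[16][5]=5·210766920+42355950=1096190550  T[16][6]=6·420693273+210766920=2734926558
row 17: T[17][2]=2·32767+1=65535  T[17][3]=3·7141686+32767=21457825  T[17][4]=4·171798901+7141686=694337290  T[17][5]=5·1096190550+171798901=5652751651  T[17][6]=6·2734926558+1096190550=17505749898
row 18: T[18][3]=3·21457825+65535=64439010  T[18][4]=4·694337290+21457825=2798806985  T[18][5]=5·5652751651+694337290=28958095545  T[18][6]=6·17505749898+5652751651=110687251039
row 19: T[19][4]=4·2798806985+64439010=11259666950  T[19][5]=5·28958095545+2798806985=147589284710  T[19][6]=6·110687251039+28958095545=693081601779
Read S(19,4) = 11259666950, S(19,5) = 147589284710, S(19,6) = 693081601779.

11259666950, 147589284710, 693081601779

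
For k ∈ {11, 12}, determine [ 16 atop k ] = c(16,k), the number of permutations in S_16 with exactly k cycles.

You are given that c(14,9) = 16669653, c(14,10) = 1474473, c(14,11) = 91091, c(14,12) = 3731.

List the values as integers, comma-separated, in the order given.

r15: T_15,10=14×1474473+16669653=37312275; T_15,11=14×91091+1474473=2749747; T_15,12=14×3731+91091=143325
r16: T_16,11=15×2749747+37312275=78558480; T_16,12=15×143325+2749747=4899622
Read c(16,11) = 78558480, c(16,12) = 4899622.

78558480, 4899622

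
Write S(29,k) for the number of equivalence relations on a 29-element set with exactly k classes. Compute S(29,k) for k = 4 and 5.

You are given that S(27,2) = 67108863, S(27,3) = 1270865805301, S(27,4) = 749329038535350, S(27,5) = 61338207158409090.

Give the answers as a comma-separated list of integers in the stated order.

i=28: T(28,3)=67108863+3·1270865805301=3812664524766 | T(28,4)=1270865805301+4·749329038535350=2998587019946701 | T(28,5)=749329038535350+5·61338207158409090=307440364830580800
i=29: T(29,4)=3812664524766+4·2998587019946701=11998160744311570 | T(29,5)=2998587019946701+5·307440364830580800=1540200411172850701
Read S(29,4) = 11998160744311570, S(29,5) = 1540200411172850701.

11998160744311570, 1540200411172850701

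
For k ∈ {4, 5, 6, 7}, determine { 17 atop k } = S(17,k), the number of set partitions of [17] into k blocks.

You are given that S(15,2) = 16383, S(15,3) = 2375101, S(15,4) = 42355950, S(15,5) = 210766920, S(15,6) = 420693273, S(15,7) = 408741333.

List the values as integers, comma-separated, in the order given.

row 16: T[16][3]=3·2375101+16383=7141686  T[16][4]=4·42355950+2375101=171798901  T[16][5]=5·210766920+42355950=1096190550  T[16][6]=6·420693273+210766920=2734926558  T[16][7]=7·408741333+420693273=3281882604
row 17: T[17][4]=4·171798901+7141686=694337290  T[17][5]=5·1096190550+171798901=5652751651  T[17][6]=6·2734926558+1096190550=17505749898  T[17][7]=7·3281882604+2734926558=25708104786
Read S(17,4) = 694337290, S(17,5) = 5652751651, S(17,6) = 17505749898, S(17,7) = 25708104786.

694337290, 5652751651, 17505749898, 25708104786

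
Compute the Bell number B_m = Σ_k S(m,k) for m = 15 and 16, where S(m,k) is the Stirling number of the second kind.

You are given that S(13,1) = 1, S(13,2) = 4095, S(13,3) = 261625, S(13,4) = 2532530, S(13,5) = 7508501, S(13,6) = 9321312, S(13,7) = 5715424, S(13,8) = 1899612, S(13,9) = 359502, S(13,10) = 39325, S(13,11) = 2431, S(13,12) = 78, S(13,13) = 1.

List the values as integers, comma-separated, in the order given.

[14] T[14,1]:1*1+0=1 · T[14,2]:2*4095+1=8191 · T[14,3]:3*261625+4095=788970 · T[14,4]:4*2532530+261625=10391745 · T[14,5]:5*7508501+2532530=40075035 · T[14,6]:6*9321312+7508501=63436373 · T[14,7]:7*5715424+9321312=49329280 · T[14,8]:8*1899612+5715424=20912320 · T[14,9]:9*359502+1899612=5135130 · T[14,10]:10*39325+359502=752752 · T[14,11]:11*2431+39325=66066 · T[14,12]:12*78+2431=3367 · T[14,13]:13*1+78=91 · T[14,14]:14*0+1=1
[15] T[15,1]:1*1+0=1 · T[15,2]:2*8191+1=16383 · T[15,3]:3*788970+8191=2375101 · T[15,4]:4*10391745+788970=42355950 · T[15,5]:5*40075035+10391745=210766920 · T[15,6]:6*63436373+40075035=420693273 · T[15,7]:7*49329280+63436373=408741333 · T[15,8]:8*20912320+49329280=216627840 · T[15,9]:9*5135130+20912320=67128490 · T[15,10]:10*752752+5135130=12662650 · T[15,11]:11*66066+752752=1479478 · T[15,12]:12*3367+66066=106470 · T[15,13]:13*91+3367=4550 · T[15,14]:14*1+91=105 · T[15,15]:15*0+1=1
[16] T[16,1]:1*1+0=1 · T[16,2]:2*16383+1=32767 · T[16,3]:3*2375101+16383=7141686 · T[16,4]:4*42355950+2375101=171798901 · T[16,5]:5*210766920+42355950=1096190550 · T[16,6]:6*420693273+210766920=2734926558 · T[16,7]:7*408741333+420693273=3281882604 · T[16,8]:8*216627840+408741333=2141764053 · T[16,9]:9*67128490+216627840=820784250 · T[16,10]:10*12662650+67128490=193754990 · T[16,11]:11*1479478+12662650=28936908 · T[16,12]:12*106470+1479478=2757118 · T[16,13]:13*4550+106470=165620 · T[16,14]:14*105+4550=6020 · T[16,15]:15*1+105=120 · T[16,16]:16*0+1=1
B_15 = ΣS(15,k) = 1+16383+2375101+42355950+210766920+420693273+408741333+216627840+67128490+12662650+1479478+106470+4550+105+1 = 1382958545
B_16 = ΣS(16,k) = 1+32767+7141686+171798901+1096190550+2734926558+3281882604+2141764053+820784250+193754990+28936908+2757118+165620+6020+120+1 = 10480142147

1382958545, 10480142147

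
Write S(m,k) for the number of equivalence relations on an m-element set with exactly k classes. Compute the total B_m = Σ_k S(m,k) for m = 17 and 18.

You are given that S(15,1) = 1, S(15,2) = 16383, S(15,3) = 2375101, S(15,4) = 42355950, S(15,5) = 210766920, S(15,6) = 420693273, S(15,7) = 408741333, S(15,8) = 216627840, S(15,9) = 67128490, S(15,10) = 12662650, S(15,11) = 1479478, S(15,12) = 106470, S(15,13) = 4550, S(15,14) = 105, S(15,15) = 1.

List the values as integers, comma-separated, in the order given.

row 16: T[16][1]=1·1+0=1  T[16][2]=2·16383+1=32767  T[16][3]=3·2375101+16383=7141686  T[16][4]=4·42355950+2375101=171798901  T[16][5]=5·210766920+42355950=1096190550  T[16][6]=6·420693273+210766920=2734926558  T[16][7]=7·408741333+420693273=3281882604  T[16][8]=8·216627840+408741333=2141764053  T[16][9]=9·67128490+216627840=820784250  T[16][10]=10·12662650+67128490=193754990  T[16][11]=11·1479478+12662650=28936908  T[16][12]=12·106470+1479478=2757118  T[16][13]=13·4550+106470=165620  T[16][14]=14·105+4550=6020  T[16][15]=15·1+105=120  T[16][16]=16·0+1=1
row 17: T[17][1]=1·1+0=1  T[17][2]=2·32767+1=65535  T[17][3]=3·7141686+32767=21457825  T[17][4]=4·171798901+7141686=694337290  T[17][5]=5·1096190550+171798901=5652751651  T[17][6]=6·2734926558+1096190550=17505749898  T[17][7]=7·3281882604+2734926558=25708104786  T[17][8]=8·2141764053+3281882604=20415995028  T[17][9]=9·820784250+2141764053=9528822303  T[17][10]=10·193754990+820784250=2758334150  T[17][11]=11·28936908+193754990=512060978  T[17][12]=12·2757118+28936908=62022324  T[17][13]=13·165620+2757118=4910178  T[17][14]=14·6020+165620=249900  T[17][15]=15·120+6020=7820  T[17][16]=16·1+120=136  T[17][17]=17·0+1=1
row 18: T[18][1]=1·1+0=1  T[18][2]=2·65535+1=131071  T[18][3]=3·21457825+65535=64439010  T[18][4]=4·694337290+21457825=2798806985  T[18][5]=5·5652751651+694337290=28958095545  T[18][6]=6·17505749898+5652751651=110687251039  T[18][7]=7·25708104786+17505749898=197462483400  T[18][8]=8·20415995028+25708104786=189036065010  T[18][9]=9·9528822303+20415995028=106175395755  T[18][10]=10·2758334150+9528822303=37112163803  T[18][11]=11·512060978+2758334150=8391004908  T[18][12]=12·62022324+512060978=1256328866  T[18][13]=13·4910178+62022324=125854638  T[18][14]=14·249900+4910178=8408778  T[18][15]=15·7820+249900=367200  T[18][16]=16·136+7820=9996  T[18][17]=17·1+136=153  T[18][18]=18·0+1=1
B_17 = ΣS(17,k) = 1+65535+21457825+694337290+5652751651+17505749898+25708104786+20415995028+9528822303+2758334150+512060978+62022324+4910178+249900+7820+136+1 = 82864869804
B_18 = ΣS(18,k) = 1+131071+64439010+2798806985+28958095545+110687251039+197462483400+189036065010+106175395755+37112163803+8391004908+1256328866+125854638+8408778+367200+9996+153+1 = 682076806159

82864869804, 682076806159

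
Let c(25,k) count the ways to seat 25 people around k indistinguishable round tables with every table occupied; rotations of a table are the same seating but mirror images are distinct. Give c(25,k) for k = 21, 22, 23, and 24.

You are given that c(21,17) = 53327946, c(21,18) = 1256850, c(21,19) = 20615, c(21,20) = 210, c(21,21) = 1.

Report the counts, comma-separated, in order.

r22: T_22,18=21×1256850+53327946=79721796; T_22,19=21×20615+1256850=1689765; T_22,20=21×210+20615=25025; T_22,21=21×1+210=231; T_22,22=21×0+1=1
r23: T_23,19=22×1689765+79721796=116896626; T_23,20=22×25025+1689765=2240315; T_23,21=22×231+25025=30107; T_23,22=22×1+231=253; T_23,23=22×0+1=1
r24: T_24,20=23×2240315+116896626=168423871; T_24,21=23×30107+2240315=2932776; T_24,22=23×253+30107=35926; T_24,23=23×1+253=276; T_24,24=23×0+1=1
r25: T_25,21=24×2932776+168423871=238810495; T_25,22=24×35926+2932776=3795000; T_25,23=24×276+35926=42550; T_25,24=24×1+276=300
Read c(25,21) = 238810495, c(25,22) = 3795000, c(25,23) = 42550, c(25,24) = 300.

238810495, 3795000, 42550, 300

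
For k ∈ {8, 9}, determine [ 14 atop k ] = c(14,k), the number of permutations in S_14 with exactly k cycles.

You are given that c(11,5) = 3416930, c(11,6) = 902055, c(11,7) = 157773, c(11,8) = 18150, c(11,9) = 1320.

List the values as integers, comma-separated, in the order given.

135036473, 16669653

[12] T[12,6]:11*902055+3416930=13339535 · T[12,7]:11*157773+902055=2637558 · T[12,8]:11*18150+157773=357423 · T[12,9]:11*1320+18150=32670
[13] T[13,7]:12*2637558+13339535=44990231 · T[13,8]:12*357423+2637558=6926634 · T[13,9]:12*32670+357423=749463
[14] T[14,8]:13*6926634+44990231=135036473 · T[14,9]:13*749463+6926634=16669653
Read c(14,8) = 135036473, c(14,9) = 16669653.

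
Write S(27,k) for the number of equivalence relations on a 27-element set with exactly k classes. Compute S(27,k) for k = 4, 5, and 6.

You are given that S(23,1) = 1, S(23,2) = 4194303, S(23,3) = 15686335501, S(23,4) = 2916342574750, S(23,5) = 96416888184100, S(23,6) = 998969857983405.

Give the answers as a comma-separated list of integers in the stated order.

[24] T[24,1]:1*1+0=1 · T[24,2]:2*4194303+1=8388607 · T[24,3]:3*15686335501+4194303=47063200806 · T[24,4]:4*2916342574750+15686335501=11681056634501 · T[24,5]:5*96416888184100+2916342574750=485000783495250 · T[24,6]:6*998969857983405+96416888184100=6090236036084530
[25] T[25,2]:2*8388607+1=16777215 · T[25,3]:3*47063200806+8388607=141197991025 · T[25,4]:4*11681056634501+47063200806=46771289738810 · T[25,5]:5*485000783495250+11681056634501=2436684974110751 · T[25,6]:6*6090236036084530+485000783495250=37026417000002430
[26] T[26,3]:3*141197991025+16777215=423610750290 · T[26,4]:4*46771289738810+141197991025=187226356946265 · T[26,5]:5*2436684974110751+46771289738810=12230196160292565 · T[26,6]:6*37026417000002430+2436684974110751=224595186974125331
[27] T[27,4]:4*187226356946265+423610750290=749329038535350 · T[27,5]:5*12230196160292565+187226356946265=61338207158409090 · T[27,6]:6*224595186974125331+12230196160292565=1359801318005044551
Read S(27,4) = 749329038535350, S(27,5) = 61338207158409090, S(27,6) = 1359801318005044551.

749329038535350, 61338207158409090, 1359801318005044551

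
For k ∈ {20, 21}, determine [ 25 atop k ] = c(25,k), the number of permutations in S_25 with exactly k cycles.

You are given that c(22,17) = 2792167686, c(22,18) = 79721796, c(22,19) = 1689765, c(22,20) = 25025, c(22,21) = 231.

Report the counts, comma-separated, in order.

row 23: T[23][18]=22·79721796+2792167686=4546047198  T[23][19]=22·1689765+79721796=116896626  T[23][20]=22·25025+1689765=2240315  T[23][21]=22·231+25025=30107
row 24: T[24][19]=23·116896626+4546047198=7234669596  T[24][20]=23·2240315+116896626=168423871  T[24][21]=23·30107+2240315=2932776
row 25: T[25][20]=24·168423871+7234669596=11276842500  T[25][21]=24·2932776+168423871=238810495
Read c(25,20) = 11276842500, c(25,21) = 238810495.

11276842500, 238810495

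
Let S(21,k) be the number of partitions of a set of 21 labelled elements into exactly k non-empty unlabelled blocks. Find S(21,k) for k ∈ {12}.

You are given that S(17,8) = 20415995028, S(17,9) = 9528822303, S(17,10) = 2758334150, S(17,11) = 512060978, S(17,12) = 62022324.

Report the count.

i=18: T(18,9)=20415995028+9·9528822303=106175395755 | T(18,10)=9528822303+10·2758334150=37112163803 | T(18,11)=2758334150+11·512060978=8391004908 | T(18,12)=512060978+12·62022324=1256328866
i=19: T(19,10)=106175395755+10·37112163803=477297033785 | T(19,11)=37112163803+11·8391004908=129413217791 | T(19,12)=8391004908+12·1256328866=23466951300
i=20: T(20,11)=477297033785+11·129413217791=1900842429486 | T(20,12)=129413217791+12·23466951300=411016633391
i=21: T(21,12)=1900842429486+12·411016633391=6833042030178
Read S(21,12) = 6833042030178.

6833042030178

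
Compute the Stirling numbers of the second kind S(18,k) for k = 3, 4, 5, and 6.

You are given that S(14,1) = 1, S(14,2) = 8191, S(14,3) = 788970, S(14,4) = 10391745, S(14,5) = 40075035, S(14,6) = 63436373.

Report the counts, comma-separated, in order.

64439010, 2798806985, 28958095545, 110687251039

@15  (15,1):1·1+0→1, (15,2):8191·2+1→16383, (15,3):788970·3+8191→2375101, (15,4):10391745·4+788970→42355950, (15,5):40075035·5+10391745→210766920, (15,6):63436373·6+40075035→420693273
@16  (16,1):1·1+0→1, (16,2):16383·2+1→32767, (16,3):2375101·3+16383→7141686, (16,4):42355950·4+2375101→171798901, (16,5):210766920·5+42355950→1096190550, (16,6):420693273·6+210766920→2734926558
@17  (17,2):32767·2+1→65535, (17,3):7141686·3+32767→21457825, (17,4):171798901·4+7141686→694337290, (17,5):1096190550·5+171798901→5652751651, (17,6):2734926558·6+1096190550→17505749898
@18  (18,3):21457825·3+65535→64439010, (18,4):694337290·4+21457825→2798806985, (18,5):5652751651·5+694337290→28958095545, (18,6):17505749898·6+5652751651→110687251039
Read S(18,3) = 64439010, S(18,4) = 2798806985, S(18,5) = 28958095545, S(18,6) = 110687251039.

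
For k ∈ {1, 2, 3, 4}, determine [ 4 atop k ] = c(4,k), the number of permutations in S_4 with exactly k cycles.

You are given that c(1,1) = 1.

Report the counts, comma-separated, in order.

row 2: T[2][1]=1·1+0=1  T[2][2]=1·0+1=1
row 3: T[3][1]=2·1+0=2  T[3][2]=2·1+1=3  T[3][3]=2·0+1=1
row 4: T[4][1]=3·2+0=6  T[4][2]=3·3+2=11  T[4][3]=3·1+3=6  T[4][4]=3·0+1=1
Read c(4,1) = 6, c(4,2) = 11, c(4,3) = 6, c(4,4) = 1.

6, 11, 6, 1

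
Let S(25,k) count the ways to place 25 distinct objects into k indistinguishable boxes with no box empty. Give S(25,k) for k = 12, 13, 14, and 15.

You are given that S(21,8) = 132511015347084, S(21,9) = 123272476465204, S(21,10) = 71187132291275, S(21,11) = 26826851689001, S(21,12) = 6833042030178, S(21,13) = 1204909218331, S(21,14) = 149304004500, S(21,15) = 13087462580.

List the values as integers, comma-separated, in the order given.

362262620784874680, 114485073343744260, 25958110360896000, 4299394655347200

r22: T_22,9=9×123272476465204+132511015347084=1241963303533920; T_22,10=10×71187132291275+123272476465204=835143799377954; T_22,11=11×26826851689001+71187132291275=366282500870286; T_22,12=12×6833042030178+26826851689001=108823356051137; T_22,13=13×1204909218331+6833042030178=22496861868481; T_22,14=14×149304004500+1204909218331=3295165281331; T_22,15=15×13087462580+149304004500=345615943200
r23: T_23,10=10×835143799377954+1241963303533920=9593401297313460; T_23,11=11×366282500870286+835143799377954=4864251308951100; T_23,12=12×108823356051137+366282500870286=1672162773483930; T_23,13=13×22496861868481+108823356051137=401282560341390; T_23,14=14×3295165281331+22496861868481=68629175807115; T_23,15=15×345615943200+3295165281331=8479404429331
r24: T_24,11=11×4864251308951100+9593401297313460=63100165695775560; T_24,12=12×1672162773483930+4864251308951100=24930204590758260; T_24,13=13×401282560341390+1672162773483930=6888836057922000; T_24,14=14×68629175807115+401282560341390=1362091021641000; T_24,15=15×8479404429331+68629175807115=195820242247080
r25: T_25,12=12×24930204590758260+63100165695775560=362262620784874680; T_25,13=13×6888836057922000+24930204590758260=114485073343744260; T_25,14=14×1362091021641000+6888836057922000=25958110360896000; T_25,15=15×195820242247080+1362091021641000=4299394655347200
Read S(25,12) = 362262620784874680, S(25,13) = 114485073343744260, S(25,14) = 25958110360896000, S(25,15) = 4299394655347200.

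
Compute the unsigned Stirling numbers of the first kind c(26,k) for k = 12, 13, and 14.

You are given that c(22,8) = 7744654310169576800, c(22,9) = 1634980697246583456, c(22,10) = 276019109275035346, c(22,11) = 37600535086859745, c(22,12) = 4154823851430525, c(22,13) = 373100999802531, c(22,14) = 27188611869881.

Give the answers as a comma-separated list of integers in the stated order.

4284218746244111474800, 480544558742733545125, 45145946926994481865

row 23: T[23][9]=22·1634980697246583456+7744654310169576800=43714229649594412832  T[23][10]=22·276019109275035346+1634980697246583456=7707401101297361068  T[23][11]=22·37600535086859745+276019109275035346=1103230881185949736  T[23][12]=22·4154823851430525+37600535086859745=129006659818331295  T[23][13]=22·373100999802531+4154823851430525=12363045847086207  T[23][14]=22·27188611869881+373100999802531=971250460939913
row 24: T[24][10]=23·7707401101297361068+43714229649594412832=220984454979433717396  T[24][11]=23·1103230881185949736+7707401101297361068=33081711368574204996  T[24][12]=23·129006659818331295+1103230881185949736=4070384057007569521  T[24][13]=23·12363045847086207+129006659818331295=413356714301314056  T[24][14]=23·971250460939913+12363045847086207=34701806448704206
row 25: T[25][11]=24·33081711368574204996+220984454979433717396=1014945527825214637300  T[25][12]=24·4070384057007569521+33081711368574204996=130770928736755873500  T[25][13]=24·413356714301314056+4070384057007569521=13990945200239106865  T[25][14]=24·34701806448704206+413356714301314056=1246200069070215000
row 26: T[26][12]=25·130770928736755873500+1014945527825214637300=4284218746244111474800  T[26][13]=25·13990945200239106865+130770928736755873500=480544558742733545125  T[26][14]=25·1246200069070215000+13990945200239106865=45145946926994481865
Read c(26,12) = 4284218746244111474800, c(26,13) = 480544558742733545125, c(26,14) = 45145946926994481865.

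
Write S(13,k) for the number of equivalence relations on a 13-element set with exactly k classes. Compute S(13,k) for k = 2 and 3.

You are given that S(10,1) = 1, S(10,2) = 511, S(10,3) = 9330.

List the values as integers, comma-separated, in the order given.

4095, 261625

[11] T[11,1]:1*1+0=1 · T[11,2]:2*511+1=1023 · T[11,3]:3*9330+511=28501
[12] T[12,1]:1*1+0=1 · T[12,2]:2*1023+1=2047 · T[12,3]:3*28501+1023=86526
[13] T[13,2]:2*2047+1=4095 · T[13,3]:3*86526+2047=261625
Read S(13,2) = 4095, S(13,3) = 261625.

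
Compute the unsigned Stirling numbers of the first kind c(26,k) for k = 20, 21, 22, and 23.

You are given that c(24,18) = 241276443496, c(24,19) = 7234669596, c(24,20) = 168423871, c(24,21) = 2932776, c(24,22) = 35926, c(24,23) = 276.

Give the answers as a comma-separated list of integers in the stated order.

696829576300, 17247104875, 333685495, 4858750

[25] T[25,19]:24*7234669596+241276443496=414908513800 · T[25,20]:24*168423871+7234669596=11276842500 · T[25,21]:24*2932776+168423871=238810495 · T[25,22]:24*35926+2932776=3795000 · T[25,23]:24*276+35926=42550
[26] T[26,20]:25*11276842500+414908513800=696829576300 · T[26,21]:25*238810495+11276842500=17247104875 · T[26,22]:25*3795000+238810495=333685495 · T[26,23]:25*42550+3795000=4858750
Read c(26,20) = 696829576300, c(26,21) = 17247104875, c(26,22) = 333685495, c(26,23) = 4858750.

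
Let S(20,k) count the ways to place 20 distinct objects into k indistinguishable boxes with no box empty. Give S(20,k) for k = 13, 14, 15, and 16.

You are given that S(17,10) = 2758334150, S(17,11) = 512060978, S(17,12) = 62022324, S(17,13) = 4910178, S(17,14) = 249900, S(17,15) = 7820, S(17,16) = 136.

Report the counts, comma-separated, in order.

r18: T_18,11=11×512060978+2758334150=8391004908; T_18,12=12×62022324+512060978=1256328866; T_18,13=13×4910178+62022324=125854638; T_18,14=14×249900+4910178=8408778; T_18,15=15×7820+249900=367200; T_18,16=16×136+7820=9996
r19: T_19,12=12×1256328866+8391004908=23466951300; T_19,13=13×125854638+1256328866=2892439160; T_19,14=14×8408778+125854638=243577530; T_19,15=15×367200+8408778=13916778; T_19,16=16×9996+367200=527136
r20: T_20,13=13×2892439160+23466951300=61068660380; T_20,14=14×243577530+2892439160=6302524580; T_20,15=15×13916778+243577530=452329200; T_20,16=16×527136+13916778=22350954
Read S(20,13) = 61068660380, S(20,14) = 6302524580, S(20,15) = 452329200, S(20,16) = 22350954.

61068660380, 6302524580, 452329200, 22350954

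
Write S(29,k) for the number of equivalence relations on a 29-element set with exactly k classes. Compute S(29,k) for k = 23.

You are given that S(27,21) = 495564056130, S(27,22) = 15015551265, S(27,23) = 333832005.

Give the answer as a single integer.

1347860993700

i=28: T(28,22)=495564056130+22·15015551265=825906183960 | T(28,23)=15015551265+23·333832005=22693687380
i=29: T(29,23)=825906183960+23·22693687380=1347860993700
Read S(29,23) = 1347860993700.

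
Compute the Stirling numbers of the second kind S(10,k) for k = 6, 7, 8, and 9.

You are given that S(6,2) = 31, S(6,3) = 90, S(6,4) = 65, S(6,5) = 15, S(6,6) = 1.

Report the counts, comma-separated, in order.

22827, 5880, 750, 45

[7] T[7,3]:3*90+31=301 · T[7,4]:4*65+90=350 · T[7,5]:5*15+65=140 · T[7,6]:6*1+15=21 · T[7,7]:7*0+1=1
[8] T[8,4]:4*350+301=1701 · T[8,5]:5*140+350=1050 · T[8,6]:6*21+140=266 · T[8,7]:7*1+21=28 · T[8,8]:8*0+1=1
[9] T[9,5]:5*1050+1701=6951 · T[9,6]:6*266+1050=2646 · T[9,7]:7*28+266=462 · T[9,8]:8*1+28=36 · T[9,9]:9*0+1=1
[10] T[10,6]:6*2646+6951=22827 · T[10,7]:7*462+2646=5880 · T[10,8]:8*36+462=750 · T[10,9]:9*1+36=45
Read S(10,6) = 22827, S(10,7) = 5880, S(10,8) = 750, S(10,9) = 45.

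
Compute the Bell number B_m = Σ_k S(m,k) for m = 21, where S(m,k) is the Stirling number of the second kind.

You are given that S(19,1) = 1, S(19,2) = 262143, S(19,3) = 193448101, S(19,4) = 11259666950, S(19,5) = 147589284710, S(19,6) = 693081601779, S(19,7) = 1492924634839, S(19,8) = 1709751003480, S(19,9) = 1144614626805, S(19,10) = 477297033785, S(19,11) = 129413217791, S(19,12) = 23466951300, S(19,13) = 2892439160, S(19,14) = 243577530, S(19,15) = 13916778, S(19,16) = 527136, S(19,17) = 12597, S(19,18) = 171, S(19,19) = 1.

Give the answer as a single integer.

474869816156751

r20: T_20,1=1×1+0=1; T_20,2=2×262143+1=524287; T_20,3=3×193448101+262143=580606446; T_20,4=4×11259666950+193448101=45232115901; T_20,5=5×147589284710+11259666950=749206090500; T_20,6=6×693081601779+147589284710=4306078895384; T_20,7=7×1492924634839+693081601779=11143554045652; T_20,8=8×1709751003480+1492924634839=15170932662679; T_20,9=9×1144614626805+1709751003480=12011282644725; T_20,10=10×477297033785+1144614626805=5917584964655; T_20,11=11×129413217791+477297033785=1900842429486; T_20,12=12×23466951300+129413217791=411016633391; T_20,13=13×2892439160+23466951300=61068660380; T_20,14=14×243577530+2892439160=6302524580; T_20,15=15×13916778+243577530=452329200; T_20,16=16×527136+13916778=22350954; T_20,17=17×12597+527136=741285; T_20,18=18×171+12597=15675; T_20,19=19×1+171=190; T_20,20=20×0+1=1
r21: T_21,1=1×1+0=1; T_21,2=2×524287+1=1048575; T_21,3=3×580606446+524287=1742343625; T_21,4=4×45232115901+580606446=181509070050; T_21,5=5×749206090500+45232115901=3791262568401; T_21,6=6×4306078895384+749206090500=26585679462804; T_21,7=7×11143554045652+4306078895384=82310957214948; T_21,8=8×15170932662679+11143554045652=132511015347084; T_21,9=9×12011282644725+15170932662679=123272476465204; T_21,10=10×5917584964655+12011282644725=71187132291275; T_21,11=11×1900842429486+5917584964655=26826851689001; T_21,12=12×411016633391+1900842429486=6833042030178; T_21,13=13×61068660380+411016633391=1204909218331; T_21,14=14×6302524580+61068660380=149304004500; T_21,15=15×452329200+6302524580=13087462580; T_21,16=16×22350954+452329200=809944464; T_21,17=17×741285+22350954=34952799; T_21,18=18×15675+741285=1023435; T_21,19=19×190+15675=19285; T_21,20=20×1+190=210; T_21,21=21×0+1=1
B_21 = ΣS(21,k) = 1+1048575+1742343625+181509070050+3791262568401+26585679462804+82310957214948+132511015347084+123272476465204+71187132291275+26826851689001+6833042030178+1204909218331+149304004500+13087462580+809944464+34952799+1023435+19285+210+1 = 474869816156751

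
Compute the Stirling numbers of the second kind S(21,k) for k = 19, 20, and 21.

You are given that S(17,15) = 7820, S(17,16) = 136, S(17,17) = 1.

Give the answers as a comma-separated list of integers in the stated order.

r18: T_18,16=16×136+7820=9996; T_18,17=17×1+136=153; T_18,18=18×0+1=1
r19: T_19,17=17×153+9996=12597; T_19,18=18×1+153=171; T_19,19=19×0+1=1
r20: T_20,18=18×171+12597=15675; T_20,19=19×1+171=190; T_20,20=20×0+1=1
r21: T_21,19=19×190+15675=19285; T_21,20=20×1+190=210; T_21,21=21×0+1=1
Read S(21,19) = 19285, S(21,20) = 210, S(21,21) = 1.

19285, 210, 1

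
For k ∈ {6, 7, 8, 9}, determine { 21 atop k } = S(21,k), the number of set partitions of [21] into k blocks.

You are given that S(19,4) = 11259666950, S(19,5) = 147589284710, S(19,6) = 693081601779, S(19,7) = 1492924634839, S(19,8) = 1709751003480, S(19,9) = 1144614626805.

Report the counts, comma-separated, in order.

@20  (20,5):147589284710·5+11259666950→749206090500, (20,6):693081601779·6+147589284710→4306078895384, (20,7):1492924634839·7+693081601779→11143554045652, (20,8):1709751003480·8+1492924634839→15170932662679, (20,9):1144614626805·9+1709751003480→12011282644725
@21  (21,6):4306078895384·6+749206090500→26585679462804, (21,7):11143554045652·7+4306078895384→82310957214948, (21,8):15170932662679·8+11143554045652→132511015347084, (21,9):12011282644725·9+15170932662679→123272476465204
Read S(21,6) = 26585679462804, S(21,7) = 82310957214948, S(21,8) = 132511015347084, S(21,9) = 123272476465204.

26585679462804, 82310957214948, 132511015347084, 123272476465204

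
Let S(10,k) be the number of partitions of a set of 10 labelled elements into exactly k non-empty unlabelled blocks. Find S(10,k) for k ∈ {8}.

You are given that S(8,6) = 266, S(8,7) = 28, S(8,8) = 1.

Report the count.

[9] T[9,7]:7*28+266=462 · T[9,8]:8*1+28=36
[10] T[10,8]:8*36+462=750
Read S(10,8) = 750.

750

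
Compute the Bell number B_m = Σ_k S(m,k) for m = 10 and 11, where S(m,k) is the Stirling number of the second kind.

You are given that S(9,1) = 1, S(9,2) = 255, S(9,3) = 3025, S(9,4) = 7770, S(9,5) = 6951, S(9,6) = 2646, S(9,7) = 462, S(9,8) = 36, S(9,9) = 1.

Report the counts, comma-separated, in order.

115975, 678570

i=10: T(10,1)=0+1·1=1 | T(10,2)=1+2·255=511 | T(10,3)=255+3·3025=9330 | T(10,4)=3025+4·7770=34105 | T(10,5)=7770+5·6951=42525 | T(10,6)=6951+6·2646=22827 | T(10,7)=2646+7·462=5880 | T(10,8)=462+8·36=750 | T(10,9)=36+9·1=45 | T(10,10)=1+10·0=1
i=11: T(11,1)=0+1·1=1 | T(11,2)=1+2·511=1023 | T(11,3)=511+3·9330=28501 | T(11,4)=9330+4·34105=145750 | T(11,5)=34105+5·42525=246730 | T(11,6)=42525+6·22827=179487 | T(11,7)=22827+7·5880=63987 | T(11,8)=5880+8·750=11880 | T(11,9)=750+9·45=1155 | T(11,10)=45+10·1=55 | T(11,11)=1+11·0=1
B_10 = ΣS(10,k) = 1+511+9330+34105+42525+22827+5880+750+45+1 = 115975
B_11 = ΣS(11,k) = 1+1023+28501+145750+246730+179487+63987+11880+1155+55+1 = 678570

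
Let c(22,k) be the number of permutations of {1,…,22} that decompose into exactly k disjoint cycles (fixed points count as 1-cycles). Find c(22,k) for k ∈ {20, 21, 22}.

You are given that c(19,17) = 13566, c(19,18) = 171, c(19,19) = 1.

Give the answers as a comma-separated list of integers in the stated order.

[20] T[20,18]:19*171+13566=16815 · T[20,19]:19*1+171=190 · T[20,20]:19*0+1=1
[21] T[21,19]:20*190+16815=20615 · T[21,20]:20*1+190=210 · T[21,21]:20*0+1=1
[22] T[22,20]:21*210+20615=25025 · T[22,21]:21*1+210=231 · T[22,22]:21*0+1=1
Read c(22,20) = 25025, c(22,21) = 231, c(22,22) = 1.

25025, 231, 1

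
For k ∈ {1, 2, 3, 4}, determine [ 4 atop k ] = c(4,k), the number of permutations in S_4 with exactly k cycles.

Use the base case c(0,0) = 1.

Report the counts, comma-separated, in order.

[1] T[1,1]:0*0+1=1
[2] T[2,1]:1*1+0=1 · T[2,2]:1*0+1=1
[3] T[3,1]:2*1+0=2 · T[3,2]:2*1+1=3 · T[3,3]:2*0+1=1
[4] T[4,1]:3*2+0=6 · T[4,2]:3*3+2=11 · T[4,3]:3*1+3=6 · T[4,4]:3*0+1=1
Read c(4,1) = 6, c(4,2) = 11, c(4,3) = 6, c(4,4) = 1.

6, 11, 6, 1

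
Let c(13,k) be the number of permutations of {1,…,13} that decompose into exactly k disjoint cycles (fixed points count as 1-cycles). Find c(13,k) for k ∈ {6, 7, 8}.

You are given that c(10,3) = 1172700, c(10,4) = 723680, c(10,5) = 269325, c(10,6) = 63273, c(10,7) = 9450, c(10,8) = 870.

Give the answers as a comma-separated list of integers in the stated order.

206070150, 44990231, 6926634

i=11: T(11,4)=1172700+10·723680=8409500 | T(11,5)=723680+10·269325=3416930 | T(11,6)=269325+10·63273=902055 | T(11,7)=63273+10·9450=157773 | T(11,8)=9450+10·870=18150
i=12: T(12,5)=8409500+11·3416930=45995730 | T(12,6)=3416930+11·902055=13339535 | T(12,7)=902055+11·157773=2637558 | T(12,8)=157773+11·18150=357423
i=13: T(13,6)=45995730+12·13339535=206070150 | T(13,7)=13339535+12·2637558=44990231 | T(13,8)=2637558+12·357423=6926634
Read c(13,6) = 206070150, c(13,7) = 44990231, c(13,8) = 6926634.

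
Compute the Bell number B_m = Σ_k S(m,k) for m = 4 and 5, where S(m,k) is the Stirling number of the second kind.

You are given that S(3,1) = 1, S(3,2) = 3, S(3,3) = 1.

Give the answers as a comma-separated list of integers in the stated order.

15, 52

r4: T_4,1=1×1+0=1; T_4,2=2×3+1=7; T_4,3=3×1+3=6; T_4,4=4×0+1=1
r5: T_5,1=1×1+0=1; T_5,2=2×7+1=15; T_5,3=3×6+7=25; T_5,4=4×1+6=10; T_5,5=5×0+1=1
B_4 = ΣS(4,k) = 1+7+6+1 = 15
B_5 = ΣS(5,k) = 1+15+25+10+1 = 52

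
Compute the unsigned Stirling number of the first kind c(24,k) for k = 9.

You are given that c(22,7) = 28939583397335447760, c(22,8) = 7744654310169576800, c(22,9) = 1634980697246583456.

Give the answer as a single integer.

1204749260161737632496

r23: T_23,8=22×7744654310169576800+28939583397335447760=199321978221066137360; T_23,9=22×1634980697246583456+7744654310169576800=43714229649594412832
r24: T_24,9=23×43714229649594412832+199321978221066137360=1204749260161737632496
Read c(24,9) = 1204749260161737632496.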